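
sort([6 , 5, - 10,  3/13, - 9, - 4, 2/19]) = [  -  10,-9, - 4,2/19, 3/13,5,6 ] 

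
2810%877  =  179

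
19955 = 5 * 3991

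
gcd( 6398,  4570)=914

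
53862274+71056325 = 124918599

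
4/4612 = 1/1153 =0.00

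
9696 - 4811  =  4885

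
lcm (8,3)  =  24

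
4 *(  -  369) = -1476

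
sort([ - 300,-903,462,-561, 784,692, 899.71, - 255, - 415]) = [ - 903, - 561,  -  415, - 300, - 255, 462,692, 784,899.71]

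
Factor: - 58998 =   -  2^1  *  3^1*9833^1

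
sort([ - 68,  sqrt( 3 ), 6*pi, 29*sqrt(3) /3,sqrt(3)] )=[ - 68,sqrt(3 ),sqrt(3 ), 29 * sqrt(3)/3,6*pi]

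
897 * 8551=7670247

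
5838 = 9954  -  4116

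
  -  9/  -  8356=9/8356 = 0.00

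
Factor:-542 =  - 2^1* 271^1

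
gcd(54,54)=54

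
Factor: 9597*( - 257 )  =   - 3^1*7^1*257^1*457^1 = - 2466429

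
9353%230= 153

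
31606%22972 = 8634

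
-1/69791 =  -1/69791 = - 0.00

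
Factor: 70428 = 2^2*3^1 * 5869^1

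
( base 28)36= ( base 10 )90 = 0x5A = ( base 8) 132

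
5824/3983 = 832/569 = 1.46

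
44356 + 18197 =62553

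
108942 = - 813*( - 134 )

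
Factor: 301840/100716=980/327 = 2^2*3^(-1)*5^1*7^2 * 109^ ( - 1)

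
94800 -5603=89197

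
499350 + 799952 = 1299302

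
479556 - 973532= - 493976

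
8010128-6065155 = 1944973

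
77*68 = 5236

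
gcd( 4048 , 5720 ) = 88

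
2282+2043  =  4325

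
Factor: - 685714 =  - 2^1*53^1*6469^1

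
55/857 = 55/857 =0.06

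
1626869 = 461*3529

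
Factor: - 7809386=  - 2^1*13^1*67^1*4483^1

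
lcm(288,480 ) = 1440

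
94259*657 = 61928163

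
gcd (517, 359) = 1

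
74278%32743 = 8792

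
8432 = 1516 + 6916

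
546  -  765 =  - 219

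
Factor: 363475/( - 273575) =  - 7^1* 67^1 * 353^(  -  1) = - 469/353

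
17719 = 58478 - 40759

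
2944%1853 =1091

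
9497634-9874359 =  - 376725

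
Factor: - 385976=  -2^3*48247^1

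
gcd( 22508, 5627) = 5627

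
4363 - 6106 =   -  1743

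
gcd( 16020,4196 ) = 4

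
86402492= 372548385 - 286145893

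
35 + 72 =107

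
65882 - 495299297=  - 495233415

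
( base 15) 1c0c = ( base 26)903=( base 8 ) 13707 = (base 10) 6087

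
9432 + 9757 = 19189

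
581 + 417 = 998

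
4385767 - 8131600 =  -3745833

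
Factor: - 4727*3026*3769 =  - 53911406638 = -2^1*17^1 * 29^1* 89^1 * 163^1*3769^1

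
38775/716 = 38775/716 = 54.16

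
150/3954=25/659 =0.04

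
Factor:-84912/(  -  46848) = 29/16= 2^( - 4)*29^1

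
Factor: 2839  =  17^1 * 167^1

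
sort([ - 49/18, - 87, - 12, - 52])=[ - 87, - 52, - 12, - 49/18]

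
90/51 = 30/17 = 1.76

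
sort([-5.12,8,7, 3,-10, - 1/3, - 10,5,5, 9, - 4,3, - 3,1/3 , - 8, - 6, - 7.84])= [ - 10, - 10, - 8, - 7.84, - 6, - 5.12, - 4,  -  3, - 1/3, 1/3,3, 3,5,5,7, 8,  9 ] 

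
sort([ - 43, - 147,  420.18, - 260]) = [ - 260, - 147,-43, 420.18]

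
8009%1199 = 815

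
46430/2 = 23215= 23215.00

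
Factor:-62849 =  - 17^1*3697^1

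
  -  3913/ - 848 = 4 + 521/848 = 4.61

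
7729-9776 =-2047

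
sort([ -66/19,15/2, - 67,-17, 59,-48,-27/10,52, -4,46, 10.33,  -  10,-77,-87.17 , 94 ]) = [- 87.17, - 77, - 67, - 48, - 17,-10,-4,- 66/19,  -  27/10, 15/2, 10.33, 46, 52,59,94 ] 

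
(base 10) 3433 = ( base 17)BEG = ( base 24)5N1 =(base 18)aad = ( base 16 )d69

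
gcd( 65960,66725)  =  85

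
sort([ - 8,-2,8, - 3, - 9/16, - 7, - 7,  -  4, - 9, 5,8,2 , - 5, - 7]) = [ - 9, - 8, - 7, - 7, - 7, - 5, - 4, - 3, - 2, - 9/16, 2,5,8 , 8 ]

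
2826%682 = 98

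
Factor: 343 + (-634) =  - 3^1*97^1 = -291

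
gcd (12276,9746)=22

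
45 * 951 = 42795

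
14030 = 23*610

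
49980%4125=480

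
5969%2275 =1419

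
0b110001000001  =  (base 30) 3EH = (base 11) 23a2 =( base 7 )12101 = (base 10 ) 3137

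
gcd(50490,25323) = 3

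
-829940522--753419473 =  - 76521049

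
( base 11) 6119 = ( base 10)8127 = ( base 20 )1067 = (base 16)1fbf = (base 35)6m7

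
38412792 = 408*94149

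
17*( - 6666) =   -  113322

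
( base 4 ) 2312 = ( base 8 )266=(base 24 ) 7E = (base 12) 132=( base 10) 182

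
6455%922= 1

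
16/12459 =16/12459  =  0.00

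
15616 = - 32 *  ( - 488)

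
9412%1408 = 964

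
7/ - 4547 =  - 1 + 4540/4547= - 0.00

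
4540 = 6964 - 2424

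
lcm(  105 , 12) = 420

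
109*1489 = 162301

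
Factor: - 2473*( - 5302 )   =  2^1*11^1*241^1*2473^1  =  13111846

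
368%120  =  8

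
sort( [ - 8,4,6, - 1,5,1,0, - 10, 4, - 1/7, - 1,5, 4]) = [ -10, - 8, - 1 ,  -  1,-1/7, 0,1,4,4, 4,5, 5,6 ]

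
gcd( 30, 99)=3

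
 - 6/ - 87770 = 3/43885 = 0.00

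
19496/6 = 3249 + 1/3 = 3249.33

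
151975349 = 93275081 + 58700268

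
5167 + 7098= 12265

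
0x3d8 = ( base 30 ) 12o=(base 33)tr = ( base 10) 984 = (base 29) 14R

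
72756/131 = 555  +  51/131 = 555.39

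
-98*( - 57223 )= 5607854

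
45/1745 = 9/349 =0.03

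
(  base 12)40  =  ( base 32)1g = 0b110000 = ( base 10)48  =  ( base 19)2a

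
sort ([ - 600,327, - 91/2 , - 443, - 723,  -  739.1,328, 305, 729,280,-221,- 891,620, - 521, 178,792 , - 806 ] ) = [-891, - 806, - 739.1,-723 , - 600, - 521,-443, - 221, - 91/2, 178,280, 305,327,328,620,729 , 792]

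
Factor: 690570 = 2^1*3^2 * 5^1 * 7673^1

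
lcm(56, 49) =392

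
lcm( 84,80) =1680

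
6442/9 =715  +  7/9 = 715.78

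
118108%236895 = 118108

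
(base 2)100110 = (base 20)1I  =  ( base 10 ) 38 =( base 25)1D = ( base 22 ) 1g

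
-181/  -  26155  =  181/26155 = 0.01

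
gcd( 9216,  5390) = 2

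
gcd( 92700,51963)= 3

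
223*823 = 183529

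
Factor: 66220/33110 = 2=2^1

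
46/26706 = 23/13353=0.00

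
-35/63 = -1 + 4/9 = - 0.56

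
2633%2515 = 118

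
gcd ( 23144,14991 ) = 263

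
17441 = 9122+8319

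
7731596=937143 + 6794453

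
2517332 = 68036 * 37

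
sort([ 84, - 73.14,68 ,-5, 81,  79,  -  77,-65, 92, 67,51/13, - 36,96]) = [ - 77, - 73.14,-65, - 36, - 5,  51/13,67,68,79,81,  84,  92,96]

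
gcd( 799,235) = 47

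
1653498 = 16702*99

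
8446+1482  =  9928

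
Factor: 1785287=7^1*37^1*61^1*113^1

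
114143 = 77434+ 36709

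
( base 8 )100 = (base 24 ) 2g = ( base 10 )64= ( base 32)20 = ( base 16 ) 40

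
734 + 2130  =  2864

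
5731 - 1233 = 4498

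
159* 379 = 60261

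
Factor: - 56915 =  - 5^1*11383^1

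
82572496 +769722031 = 852294527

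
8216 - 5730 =2486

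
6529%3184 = 161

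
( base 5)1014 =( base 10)134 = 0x86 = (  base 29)4I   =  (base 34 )3W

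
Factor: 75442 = 2^1*67^1*563^1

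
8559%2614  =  717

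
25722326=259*99314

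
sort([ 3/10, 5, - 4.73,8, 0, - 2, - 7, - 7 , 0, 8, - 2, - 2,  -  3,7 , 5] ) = [ - 7, - 7, - 4.73, - 3, - 2, - 2, - 2 , 0,0  ,  3/10, 5 , 5,7,8,8]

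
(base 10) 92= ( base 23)40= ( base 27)3B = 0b1011100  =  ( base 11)84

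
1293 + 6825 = 8118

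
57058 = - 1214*(-47 ) 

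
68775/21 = 3275 = 3275.00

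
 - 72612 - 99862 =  - 172474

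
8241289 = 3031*2719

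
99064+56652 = 155716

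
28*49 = 1372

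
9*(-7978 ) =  - 71802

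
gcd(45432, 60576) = 15144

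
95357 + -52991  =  42366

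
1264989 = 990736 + 274253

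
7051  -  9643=-2592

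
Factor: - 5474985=  -  3^1 * 5^1*383^1*953^1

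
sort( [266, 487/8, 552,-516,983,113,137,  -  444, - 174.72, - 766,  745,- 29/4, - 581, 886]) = [ - 766,-581, - 516, - 444,- 174.72 , - 29/4, 487/8, 113, 137,266 , 552,745 , 886,  983]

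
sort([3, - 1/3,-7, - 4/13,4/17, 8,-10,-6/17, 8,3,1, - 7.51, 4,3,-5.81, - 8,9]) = [ -10,  -  8, - 7.51,-7, - 5.81, - 6/17, - 1/3,-4/13, 4/17,1,3,3, 3,4,8,8, 9]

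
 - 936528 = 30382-966910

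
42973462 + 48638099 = 91611561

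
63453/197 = 322+19/197 =322.10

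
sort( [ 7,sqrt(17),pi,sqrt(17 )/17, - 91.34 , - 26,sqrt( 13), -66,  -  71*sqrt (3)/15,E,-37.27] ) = [ - 91.34, -66 , - 37.27, - 26, - 71 * sqrt( 3 ) /15,sqrt(17 )/17,E,pi,sqrt(13),sqrt( 17), 7]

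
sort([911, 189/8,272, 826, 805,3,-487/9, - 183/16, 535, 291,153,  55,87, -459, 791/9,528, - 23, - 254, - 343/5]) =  [-459, - 254,  -  343/5, -487/9, - 23, - 183/16,3,189/8,55,87, 791/9,153,272,291,528, 535,805, 826,911]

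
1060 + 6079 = 7139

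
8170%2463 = 781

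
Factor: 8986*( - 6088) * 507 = -27736331376 = -2^4*3^1*13^2 * 761^1*4493^1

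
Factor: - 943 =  - 23^1*41^1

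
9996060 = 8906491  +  1089569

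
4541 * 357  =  1621137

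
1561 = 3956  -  2395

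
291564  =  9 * 32396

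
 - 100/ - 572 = 25/143 =0.17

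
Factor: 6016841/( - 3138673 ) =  - 37^(-1 )*41^( - 1) *2069^( - 1)*6016841^1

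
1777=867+910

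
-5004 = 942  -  5946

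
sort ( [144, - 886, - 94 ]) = [-886,- 94, 144]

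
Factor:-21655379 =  - 199^1*108821^1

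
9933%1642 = 81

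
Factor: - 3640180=-2^2 * 5^1*182009^1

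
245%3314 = 245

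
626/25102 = 313/12551 = 0.02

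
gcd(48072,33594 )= 6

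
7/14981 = 7/14981 = 0.00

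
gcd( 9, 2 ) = 1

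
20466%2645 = 1951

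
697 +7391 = 8088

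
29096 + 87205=116301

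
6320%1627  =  1439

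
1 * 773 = 773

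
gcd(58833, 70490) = 1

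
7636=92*83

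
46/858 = 23/429 = 0.05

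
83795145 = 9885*8477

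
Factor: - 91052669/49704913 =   -  631^1*144299^1* 49704913^( - 1 ) 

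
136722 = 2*68361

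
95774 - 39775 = 55999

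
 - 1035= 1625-2660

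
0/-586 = 0/1= -  0.00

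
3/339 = 1/113 = 0.01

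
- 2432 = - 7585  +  5153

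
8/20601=8/20601   =  0.00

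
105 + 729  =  834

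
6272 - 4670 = 1602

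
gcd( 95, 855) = 95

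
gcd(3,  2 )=1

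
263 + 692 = 955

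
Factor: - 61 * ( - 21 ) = 3^1*7^1 *61^1= 1281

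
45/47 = 45/47 = 0.96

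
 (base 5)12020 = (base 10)885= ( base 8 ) 1565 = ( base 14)473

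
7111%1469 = 1235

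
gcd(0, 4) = 4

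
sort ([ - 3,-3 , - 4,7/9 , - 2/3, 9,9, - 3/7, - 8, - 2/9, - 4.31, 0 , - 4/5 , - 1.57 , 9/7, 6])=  [-8, - 4.31, - 4  , - 3,  -  3 , - 1.57, - 4/5, - 2/3, - 3/7,  -  2/9,  0, 7/9, 9/7, 6, 9,9 ] 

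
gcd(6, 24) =6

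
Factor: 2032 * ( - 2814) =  - 2^5 * 3^1*7^1*67^1*127^1 =- 5718048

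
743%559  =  184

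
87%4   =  3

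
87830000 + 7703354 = 95533354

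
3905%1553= 799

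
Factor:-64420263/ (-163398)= 2^(-1 )*3^1*23^1*31^1*113^( - 1)*241^ ( - 1)*10039^1 =21473421/54466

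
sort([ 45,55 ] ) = [ 45,  55] 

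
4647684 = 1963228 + 2684456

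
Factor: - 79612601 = -107^1*744043^1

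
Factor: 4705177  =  4705177^1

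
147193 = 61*2413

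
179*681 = 121899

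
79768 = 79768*1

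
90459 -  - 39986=130445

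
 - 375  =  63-438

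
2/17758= 1/8879 = 0.00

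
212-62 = 150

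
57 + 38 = 95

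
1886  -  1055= 831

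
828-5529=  - 4701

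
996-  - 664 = 1660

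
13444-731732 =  - 718288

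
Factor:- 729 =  - 3^6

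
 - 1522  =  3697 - 5219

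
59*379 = 22361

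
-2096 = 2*( - 1048) 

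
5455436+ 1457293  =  6912729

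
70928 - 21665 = 49263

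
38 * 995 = 37810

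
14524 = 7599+6925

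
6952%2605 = 1742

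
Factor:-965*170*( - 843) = 2^1*3^1*5^2*17^1*193^1 *281^1 = 138294150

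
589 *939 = 553071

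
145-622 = -477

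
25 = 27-2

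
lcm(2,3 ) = 6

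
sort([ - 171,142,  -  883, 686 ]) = [ - 883, - 171, 142,686]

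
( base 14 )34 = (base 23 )20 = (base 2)101110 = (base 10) 46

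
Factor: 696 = 2^3*3^1*29^1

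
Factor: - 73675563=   -3^1*13^1*1889117^1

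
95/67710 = 19/13542 = 0.00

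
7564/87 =86 + 82/87 = 86.94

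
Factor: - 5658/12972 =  - 2^( - 1 ) * 41^1*47^(- 1) = - 41/94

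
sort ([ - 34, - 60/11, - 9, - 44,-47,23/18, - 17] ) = [ - 47, - 44, - 34, - 17, - 9, - 60/11, 23/18] 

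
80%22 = 14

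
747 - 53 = 694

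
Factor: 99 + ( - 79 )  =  2^2 * 5^1= 20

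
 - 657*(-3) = 1971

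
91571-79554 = 12017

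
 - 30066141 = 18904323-48970464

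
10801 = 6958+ 3843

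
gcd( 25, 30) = 5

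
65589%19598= 6795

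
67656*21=1420776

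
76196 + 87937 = 164133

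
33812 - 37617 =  - 3805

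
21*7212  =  151452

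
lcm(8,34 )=136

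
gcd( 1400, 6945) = 5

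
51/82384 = 51/82384 = 0.00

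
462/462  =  1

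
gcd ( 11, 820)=1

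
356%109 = 29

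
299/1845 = 299/1845= 0.16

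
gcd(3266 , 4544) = 142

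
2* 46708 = 93416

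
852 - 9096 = -8244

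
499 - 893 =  - 394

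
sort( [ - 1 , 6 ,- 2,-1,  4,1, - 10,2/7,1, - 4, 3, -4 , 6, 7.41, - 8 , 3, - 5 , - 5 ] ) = [ - 10, - 8, - 5, - 5, - 4, - 4, - 2,-1, - 1,2/7,1, 1,3,3, 4, 6, 6, 7.41 ]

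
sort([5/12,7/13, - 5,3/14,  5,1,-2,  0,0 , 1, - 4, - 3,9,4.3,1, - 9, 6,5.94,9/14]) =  [ - 9,- 5, - 4, - 3 , - 2,  0, 0,3/14,5/12,  7/13, 9/14,1,1, 1, 4.3,5,5.94 , 6 , 9 ] 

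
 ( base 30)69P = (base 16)163f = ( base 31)5sm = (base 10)5695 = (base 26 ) 8b1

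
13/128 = 13/128 = 0.10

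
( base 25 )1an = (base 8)1602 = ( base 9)1207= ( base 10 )898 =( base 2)1110000010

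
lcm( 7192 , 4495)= 35960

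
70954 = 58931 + 12023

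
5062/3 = 1687  +  1/3= 1687.33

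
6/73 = 6/73= 0.08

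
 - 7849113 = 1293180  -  9142293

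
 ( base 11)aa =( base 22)5A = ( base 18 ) 6c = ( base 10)120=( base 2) 1111000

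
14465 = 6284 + 8181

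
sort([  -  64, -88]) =[ - 88, - 64] 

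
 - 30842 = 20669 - 51511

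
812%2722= 812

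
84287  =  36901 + 47386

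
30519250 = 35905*850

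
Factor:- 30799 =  -19^1*1621^1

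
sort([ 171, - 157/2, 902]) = [ - 157/2, 171, 902 ]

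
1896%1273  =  623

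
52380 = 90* 582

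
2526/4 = 1263/2= 631.50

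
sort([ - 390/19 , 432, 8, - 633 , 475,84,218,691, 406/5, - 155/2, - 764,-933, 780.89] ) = [  -  933,  -  764, - 633 ,  -  155/2,  -  390/19,  8, 406/5, 84, 218, 432,475,691, 780.89]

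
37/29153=37/29153 = 0.00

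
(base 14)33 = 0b101101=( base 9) 50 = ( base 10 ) 45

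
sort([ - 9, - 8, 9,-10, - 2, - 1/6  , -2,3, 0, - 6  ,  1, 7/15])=[ - 10, - 9, - 8,  -  6, - 2 , - 2, - 1/6,0, 7/15,1,  3,9]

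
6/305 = 6/305= 0.02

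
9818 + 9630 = 19448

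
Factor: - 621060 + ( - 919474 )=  - 2^1*41^1*18787^1  =  - 1540534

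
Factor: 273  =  3^1* 7^1*13^1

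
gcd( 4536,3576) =24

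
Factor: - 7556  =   - 2^2*1889^1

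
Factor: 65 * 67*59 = 256945  =  5^1*13^1*59^1*67^1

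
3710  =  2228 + 1482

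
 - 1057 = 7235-8292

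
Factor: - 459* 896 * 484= - 199051776 = - 2^9 * 3^3*7^1*11^2*17^1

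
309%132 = 45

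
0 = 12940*0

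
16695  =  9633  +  7062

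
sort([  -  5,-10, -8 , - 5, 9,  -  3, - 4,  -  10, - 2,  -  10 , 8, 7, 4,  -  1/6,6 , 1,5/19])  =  [- 10, - 10, - 10,- 8 ,  -  5, - 5, - 4, - 3, - 2 , - 1/6, 5/19, 1,  4, 6, 7,8, 9] 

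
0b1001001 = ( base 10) 73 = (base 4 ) 1021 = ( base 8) 111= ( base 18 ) 41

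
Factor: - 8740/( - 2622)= 10/3 = 2^1*3^( - 1)* 5^1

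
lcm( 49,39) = 1911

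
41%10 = 1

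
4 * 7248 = 28992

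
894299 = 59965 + 834334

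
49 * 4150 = 203350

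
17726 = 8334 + 9392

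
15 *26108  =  391620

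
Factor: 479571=3^1*159857^1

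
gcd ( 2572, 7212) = 4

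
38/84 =19/42 = 0.45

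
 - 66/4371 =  - 1 + 1435/1457 =- 0.02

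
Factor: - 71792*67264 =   -  2^10* 7^1 * 641^1 * 1051^1 = - 4829017088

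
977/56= 977/56=17.45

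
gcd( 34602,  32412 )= 438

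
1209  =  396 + 813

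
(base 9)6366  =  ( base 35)3sm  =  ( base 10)4677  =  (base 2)1001001000101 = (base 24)82L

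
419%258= 161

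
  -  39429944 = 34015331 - 73445275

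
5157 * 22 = 113454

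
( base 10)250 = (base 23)AK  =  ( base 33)7j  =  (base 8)372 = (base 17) EC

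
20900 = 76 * 275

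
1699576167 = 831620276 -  - 867955891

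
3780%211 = 193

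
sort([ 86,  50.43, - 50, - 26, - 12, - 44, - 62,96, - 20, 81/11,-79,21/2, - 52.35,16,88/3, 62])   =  [-79, - 62, - 52.35, - 50, - 44, - 26,-20, - 12,81/11,21/2,16,88/3, 50.43,62,  86,96 ]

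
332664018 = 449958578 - 117294560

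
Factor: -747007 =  - 31^1*24097^1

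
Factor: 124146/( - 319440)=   -  2^(- 3)*3^2*5^(-1) * 11^(-1)*19^1=- 171/440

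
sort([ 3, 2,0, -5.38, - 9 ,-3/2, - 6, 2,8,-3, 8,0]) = [  -  9, - 6,-5.38,-3,-3/2,0,0, 2, 2,  3,8,8 ] 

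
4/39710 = 2/19855 = 0.00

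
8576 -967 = 7609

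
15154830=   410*36963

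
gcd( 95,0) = 95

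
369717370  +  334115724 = 703833094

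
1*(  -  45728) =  - 45728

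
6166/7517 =6166/7517 = 0.82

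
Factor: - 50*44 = - 2^3* 5^2*11^1 = -2200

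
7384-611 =6773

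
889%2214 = 889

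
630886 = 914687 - 283801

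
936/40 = 117/5 =23.40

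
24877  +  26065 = 50942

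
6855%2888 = 1079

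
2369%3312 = 2369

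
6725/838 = 6725/838 = 8.03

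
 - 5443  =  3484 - 8927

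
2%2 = 0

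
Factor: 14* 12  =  2^3 * 3^1*7^1 = 168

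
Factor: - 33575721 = - 3^1*11191907^1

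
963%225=63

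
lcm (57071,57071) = 57071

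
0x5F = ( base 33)2T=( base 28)3b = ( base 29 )38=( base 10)95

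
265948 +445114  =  711062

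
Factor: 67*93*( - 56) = - 2^3*3^1*  7^1*31^1*67^1  =  - 348936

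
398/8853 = 398/8853 = 0.04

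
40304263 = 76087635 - 35783372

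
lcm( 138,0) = 0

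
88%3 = 1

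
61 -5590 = - 5529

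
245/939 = 245/939 = 0.26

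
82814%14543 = 10099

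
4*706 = 2824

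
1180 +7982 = 9162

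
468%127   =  87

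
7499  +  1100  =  8599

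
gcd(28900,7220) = 20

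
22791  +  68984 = 91775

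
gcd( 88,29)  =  1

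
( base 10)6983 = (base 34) 61d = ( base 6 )52155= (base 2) 1101101000111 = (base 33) 6DK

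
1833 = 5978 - 4145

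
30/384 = 5/64 = 0.08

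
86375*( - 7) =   -  604625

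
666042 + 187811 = 853853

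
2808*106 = 297648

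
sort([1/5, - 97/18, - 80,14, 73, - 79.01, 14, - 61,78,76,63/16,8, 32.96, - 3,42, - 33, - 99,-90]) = [-99, - 90 ,-80, - 79.01, - 61, - 33, - 97/18, - 3,1/5, 63/16 , 8 , 14,14,32.96,42, 73, 76,78]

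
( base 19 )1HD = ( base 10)697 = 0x2b9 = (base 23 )177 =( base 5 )10242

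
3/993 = 1/331  =  0.00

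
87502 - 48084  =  39418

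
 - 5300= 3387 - 8687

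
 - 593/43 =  - 14 + 9/43 = -13.79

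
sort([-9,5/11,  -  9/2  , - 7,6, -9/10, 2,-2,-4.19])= [ - 9 , - 7, - 9/2, - 4.19, - 2,  -  9/10,  5/11 , 2 , 6]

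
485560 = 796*610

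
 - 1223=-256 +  - 967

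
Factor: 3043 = 17^1*179^1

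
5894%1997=1900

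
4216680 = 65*64872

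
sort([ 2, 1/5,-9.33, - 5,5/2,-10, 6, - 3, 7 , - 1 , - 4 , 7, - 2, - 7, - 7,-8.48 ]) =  [ - 10, -9.33, - 8.48, - 7, - 7, - 5, - 4, - 3, - 2, - 1, 1/5, 2,5/2, 6,  7, 7 ]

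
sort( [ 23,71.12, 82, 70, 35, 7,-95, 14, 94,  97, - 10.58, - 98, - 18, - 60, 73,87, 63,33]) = [-98, - 95, - 60,-18,- 10.58,  7,  14,23, 33, 35 , 63, 70, 71.12 , 73, 82, 87 , 94 , 97 ] 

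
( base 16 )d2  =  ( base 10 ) 210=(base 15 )E0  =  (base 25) 8a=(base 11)181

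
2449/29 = 84 + 13/29 = 84.45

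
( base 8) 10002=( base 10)4098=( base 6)30550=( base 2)1000000000010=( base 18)cbc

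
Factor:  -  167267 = -167267^1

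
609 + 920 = 1529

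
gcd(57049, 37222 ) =1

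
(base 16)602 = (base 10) 1538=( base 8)3002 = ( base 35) 18X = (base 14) 7bc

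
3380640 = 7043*480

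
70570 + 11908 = 82478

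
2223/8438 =2223/8438 =0.26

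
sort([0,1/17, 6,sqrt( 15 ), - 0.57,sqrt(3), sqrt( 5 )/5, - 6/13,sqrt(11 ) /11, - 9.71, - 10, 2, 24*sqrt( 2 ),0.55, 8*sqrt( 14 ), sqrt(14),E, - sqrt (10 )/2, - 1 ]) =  [ - 10,  -  9.71,-sqrt(10 )/2, - 1, - 0.57, - 6/13,0, 1/17,sqrt(11)/11, sqrt(5 )/5,0.55, sqrt(3 ),2,E,sqrt(14 ), sqrt( 15 ),6,8 * sqrt( 14),  24*sqrt( 2)]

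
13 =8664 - 8651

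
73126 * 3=219378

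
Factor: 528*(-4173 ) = - 2203344  =  -  2^4*3^2*11^1*13^1*107^1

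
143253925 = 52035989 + 91217936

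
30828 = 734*42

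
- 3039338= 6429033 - 9468371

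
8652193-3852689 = 4799504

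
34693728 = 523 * 66336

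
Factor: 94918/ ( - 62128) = -2^(-3) * 11^ ( -1)*353^( - 1) * 47459^1 = - 47459/31064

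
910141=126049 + 784092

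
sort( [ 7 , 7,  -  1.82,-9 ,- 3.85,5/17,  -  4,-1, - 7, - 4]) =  [  -  9,- 7, - 4, - 4, - 3.85, - 1.82, - 1,5/17,  7, 7]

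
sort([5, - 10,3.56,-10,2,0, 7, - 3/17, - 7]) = [ - 10 ,-10, - 7,  -  3/17 , 0,2, 3.56 , 5,7 ]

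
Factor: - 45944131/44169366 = -2^ (  -  1 )*3^( - 1) * 17^(  -  1)*433033^ ( - 1 )*45944131^1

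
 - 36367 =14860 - 51227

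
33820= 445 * 76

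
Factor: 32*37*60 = 71040  =  2^7*3^1*5^1*37^1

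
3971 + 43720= 47691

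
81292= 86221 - 4929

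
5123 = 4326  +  797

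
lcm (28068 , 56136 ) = 56136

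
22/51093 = 22/51093 = 0.00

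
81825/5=16365= 16365.00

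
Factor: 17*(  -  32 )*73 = -2^5*17^1*73^1 = - 39712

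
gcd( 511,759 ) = 1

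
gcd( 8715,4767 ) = 21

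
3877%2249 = 1628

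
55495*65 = 3607175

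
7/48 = 7/48  =  0.15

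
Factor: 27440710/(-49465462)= - 13720355/24732731   =  - 5^1*11^1*313^1 * 797^1*24732731^( - 1 )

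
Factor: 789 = 3^1*263^1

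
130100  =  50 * 2602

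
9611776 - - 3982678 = 13594454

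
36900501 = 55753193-18852692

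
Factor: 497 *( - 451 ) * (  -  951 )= 213163797  =  3^1 * 7^1*11^1 * 41^1*71^1*317^1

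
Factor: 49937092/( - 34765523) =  - 2^2*13^( - 1 ) * 17^1*19^1*38651^1*2674271^( - 1 ) 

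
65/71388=65/71388 = 0.00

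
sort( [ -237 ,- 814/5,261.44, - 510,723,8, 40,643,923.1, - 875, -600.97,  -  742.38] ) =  [ - 875, - 742.38, - 600.97, - 510,-237, - 814/5 , 8,  40, 261.44,643, 723, 923.1 ]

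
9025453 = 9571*943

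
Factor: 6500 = 2^2 * 5^3*13^1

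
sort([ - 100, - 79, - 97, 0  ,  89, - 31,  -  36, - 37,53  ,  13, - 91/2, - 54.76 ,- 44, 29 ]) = [ - 100, - 97, - 79, - 54.76, - 91/2, - 44, - 37, - 36, - 31, 0, 13,29, 53, 89]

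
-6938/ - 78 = 3469/39= 88.95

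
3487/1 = 3487 = 3487.00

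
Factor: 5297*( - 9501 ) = - 50326797 = -3^1*3167^1*5297^1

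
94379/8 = 11797 + 3/8=11797.38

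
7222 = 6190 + 1032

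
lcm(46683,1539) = 140049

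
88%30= 28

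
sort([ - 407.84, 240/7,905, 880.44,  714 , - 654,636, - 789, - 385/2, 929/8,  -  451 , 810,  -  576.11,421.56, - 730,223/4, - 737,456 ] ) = [ - 789, - 737, - 730 ,-654,-576.11, - 451,-407.84 ,-385/2, 240/7 , 223/4, 929/8, 421.56, 456, 636 , 714,810, 880.44, 905]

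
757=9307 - 8550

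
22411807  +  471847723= 494259530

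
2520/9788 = 630/2447=0.26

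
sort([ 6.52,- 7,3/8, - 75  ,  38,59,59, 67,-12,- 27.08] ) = [ - 75, - 27.08, - 12,-7,3/8, 6.52 , 38 , 59,59,  67] 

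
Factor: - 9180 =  - 2^2*3^3*5^1*17^1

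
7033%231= 103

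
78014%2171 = 2029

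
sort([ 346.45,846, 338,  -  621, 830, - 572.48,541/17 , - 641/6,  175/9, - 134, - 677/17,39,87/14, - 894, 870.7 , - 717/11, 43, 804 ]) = [  -  894,  -  621, - 572.48,  -  134, - 641/6,  -  717/11,  -  677/17,  87/14, 175/9, 541/17,39, 43 , 338, 346.45,804,  830, 846,870.7 ] 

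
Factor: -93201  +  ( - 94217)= - 187418 = - 2^1*7^1*11^1*1217^1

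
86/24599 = 86/24599 = 0.00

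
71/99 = 71/99 = 0.72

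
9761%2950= 911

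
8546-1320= 7226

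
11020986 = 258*42717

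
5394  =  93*58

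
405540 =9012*45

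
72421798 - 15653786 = 56768012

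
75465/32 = 75465/32 = 2358.28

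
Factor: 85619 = 85619^1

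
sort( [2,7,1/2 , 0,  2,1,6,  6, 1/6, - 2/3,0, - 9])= [ - 9, - 2/3, 0, 0,1/6,1/2,1,2,2, 6,6,7]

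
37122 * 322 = 11953284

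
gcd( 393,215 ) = 1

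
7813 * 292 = 2281396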